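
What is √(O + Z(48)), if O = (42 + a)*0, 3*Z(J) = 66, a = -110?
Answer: √22 ≈ 4.6904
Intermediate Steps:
Z(J) = 22 (Z(J) = (⅓)*66 = 22)
O = 0 (O = (42 - 110)*0 = -68*0 = 0)
√(O + Z(48)) = √(0 + 22) = √22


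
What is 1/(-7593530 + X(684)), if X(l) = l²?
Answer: -1/7125674 ≈ -1.4034e-7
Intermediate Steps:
1/(-7593530 + X(684)) = 1/(-7593530 + 684²) = 1/(-7593530 + 467856) = 1/(-7125674) = -1/7125674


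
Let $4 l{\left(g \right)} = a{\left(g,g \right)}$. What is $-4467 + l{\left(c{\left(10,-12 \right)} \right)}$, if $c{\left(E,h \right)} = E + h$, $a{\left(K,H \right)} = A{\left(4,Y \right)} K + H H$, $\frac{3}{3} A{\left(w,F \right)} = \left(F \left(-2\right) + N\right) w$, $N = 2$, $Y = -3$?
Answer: $-4482$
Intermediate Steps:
$A{\left(w,F \right)} = w \left(2 - 2 F\right)$ ($A{\left(w,F \right)} = \left(F \left(-2\right) + 2\right) w = \left(- 2 F + 2\right) w = \left(2 - 2 F\right) w = w \left(2 - 2 F\right)$)
$a{\left(K,H \right)} = H^{2} + 32 K$ ($a{\left(K,H \right)} = 2 \cdot 4 \left(1 - -3\right) K + H H = 2 \cdot 4 \left(1 + 3\right) K + H^{2} = 2 \cdot 4 \cdot 4 K + H^{2} = 32 K + H^{2} = H^{2} + 32 K$)
$l{\left(g \right)} = 8 g + \frac{g^{2}}{4}$ ($l{\left(g \right)} = \frac{g^{2} + 32 g}{4} = 8 g + \frac{g^{2}}{4}$)
$-4467 + l{\left(c{\left(10,-12 \right)} \right)} = -4467 + \frac{\left(10 - 12\right) \left(32 + \left(10 - 12\right)\right)}{4} = -4467 + \frac{1}{4} \left(-2\right) \left(32 - 2\right) = -4467 + \frac{1}{4} \left(-2\right) 30 = -4467 - 15 = -4482$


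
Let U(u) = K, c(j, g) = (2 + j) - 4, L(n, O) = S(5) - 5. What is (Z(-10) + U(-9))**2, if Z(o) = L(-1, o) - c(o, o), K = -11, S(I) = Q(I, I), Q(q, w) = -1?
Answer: 25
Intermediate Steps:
S(I) = -1
L(n, O) = -6 (L(n, O) = -1 - 5 = -6)
c(j, g) = -2 + j
U(u) = -11
Z(o) = -4 - o (Z(o) = -6 - (-2 + o) = -6 + (2 - o) = -4 - o)
(Z(-10) + U(-9))**2 = ((-4 - 1*(-10)) - 11)**2 = ((-4 + 10) - 11)**2 = (6 - 11)**2 = (-5)**2 = 25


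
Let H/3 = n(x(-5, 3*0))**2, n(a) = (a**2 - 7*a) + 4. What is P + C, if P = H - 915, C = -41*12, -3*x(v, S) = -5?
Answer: -36053/27 ≈ -1335.3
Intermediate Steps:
x(v, S) = 5/3 (x(v, S) = -1/3*(-5) = 5/3)
n(a) = 4 + a**2 - 7*a
H = 1936/27 (H = 3*(4 + (5/3)**2 - 7*5/3)**2 = 3*(4 + 25/9 - 35/3)**2 = 3*(-44/9)**2 = 3*(1936/81) = 1936/27 ≈ 71.704)
C = -492
P = -22769/27 (P = 1936/27 - 915 = -22769/27 ≈ -843.30)
P + C = -22769/27 - 492 = -36053/27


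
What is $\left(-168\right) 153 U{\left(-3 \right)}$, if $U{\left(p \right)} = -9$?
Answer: $231336$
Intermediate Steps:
$\left(-168\right) 153 U{\left(-3 \right)} = \left(-168\right) 153 \left(-9\right) = \left(-25704\right) \left(-9\right) = 231336$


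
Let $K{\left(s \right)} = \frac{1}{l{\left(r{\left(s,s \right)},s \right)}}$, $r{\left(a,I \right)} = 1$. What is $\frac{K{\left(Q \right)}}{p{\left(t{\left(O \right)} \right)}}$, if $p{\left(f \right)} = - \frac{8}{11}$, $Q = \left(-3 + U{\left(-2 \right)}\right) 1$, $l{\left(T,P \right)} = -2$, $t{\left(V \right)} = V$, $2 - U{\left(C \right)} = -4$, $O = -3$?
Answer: $\frac{11}{16} \approx 0.6875$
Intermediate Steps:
$U{\left(C \right)} = 6$ ($U{\left(C \right)} = 2 - -4 = 2 + 4 = 6$)
$Q = 3$ ($Q = \left(-3 + 6\right) 1 = 3 \cdot 1 = 3$)
$p{\left(f \right)} = - \frac{8}{11}$ ($p{\left(f \right)} = \left(-8\right) \frac{1}{11} = - \frac{8}{11}$)
$K{\left(s \right)} = - \frac{1}{2}$ ($K{\left(s \right)} = \frac{1}{-2} = - \frac{1}{2}$)
$\frac{K{\left(Q \right)}}{p{\left(t{\left(O \right)} \right)}} = - \frac{1}{2 \left(- \frac{8}{11}\right)} = \left(- \frac{1}{2}\right) \left(- \frac{11}{8}\right) = \frac{11}{16}$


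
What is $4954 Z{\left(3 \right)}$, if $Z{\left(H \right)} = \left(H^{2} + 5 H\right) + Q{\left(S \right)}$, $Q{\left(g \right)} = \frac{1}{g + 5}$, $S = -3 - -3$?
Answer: $\frac{599434}{5} \approx 1.1989 \cdot 10^{5}$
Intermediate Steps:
$S = 0$ ($S = -3 + 3 = 0$)
$Q{\left(g \right)} = \frac{1}{5 + g}$
$Z{\left(H \right)} = \frac{1}{5} + H^{2} + 5 H$ ($Z{\left(H \right)} = \left(H^{2} + 5 H\right) + \frac{1}{5 + 0} = \left(H^{2} + 5 H\right) + \frac{1}{5} = \frac{1}{5} + H^{2} + 5 H$)
$4954 Z{\left(3 \right)} = 4954 \left(\frac{1}{5} + 3^{2} + 5 \cdot 3\right) = 4954 \left(\frac{1}{5} + 9 + 15\right) = 4954 \cdot \frac{121}{5} = \frac{599434}{5}$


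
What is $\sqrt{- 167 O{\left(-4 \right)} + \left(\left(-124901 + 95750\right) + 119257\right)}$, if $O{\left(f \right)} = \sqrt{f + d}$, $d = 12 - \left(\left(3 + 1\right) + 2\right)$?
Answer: $\sqrt{90106 - 167 \sqrt{2}} \approx 299.78$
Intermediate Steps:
$d = 6$ ($d = 12 - \left(4 + 2\right) = 12 - 6 = 6$)
$O{\left(f \right)} = \sqrt{6 + f}$ ($O{\left(f \right)} = \sqrt{f + 6} = \sqrt{6 + f}$)
$\sqrt{- 167 O{\left(-4 \right)} + \left(\left(-124901 + 95750\right) + 119257\right)} = \sqrt{- 167 \sqrt{6 - 4} + \left(\left(-124901 + 95750\right) + 119257\right)} = \sqrt{- 167 \sqrt{2} + \left(-29151 + 119257\right)} = \sqrt{- 167 \sqrt{2} + 90106} = \sqrt{90106 - 167 \sqrt{2}}$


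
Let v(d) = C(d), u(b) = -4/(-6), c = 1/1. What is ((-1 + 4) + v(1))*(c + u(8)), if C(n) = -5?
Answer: -10/3 ≈ -3.3333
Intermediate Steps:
c = 1
u(b) = ⅔ (u(b) = -4*(-⅙) = ⅔)
v(d) = -5
((-1 + 4) + v(1))*(c + u(8)) = ((-1 + 4) - 5)*(1 + ⅔) = (3 - 5)*(5/3) = -2*5/3 = -10/3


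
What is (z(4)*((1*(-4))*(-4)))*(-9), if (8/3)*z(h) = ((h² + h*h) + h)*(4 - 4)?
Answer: 0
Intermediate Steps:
z(h) = 0 (z(h) = 3*(((h² + h*h) + h)*(4 - 4))/8 = 3*(((h² + h²) + h)*0)/8 = 3*((2*h² + h)*0)/8 = 3*((h + 2*h²)*0)/8 = (3/8)*0 = 0)
(z(4)*((1*(-4))*(-4)))*(-9) = (0*((1*(-4))*(-4)))*(-9) = (0*(-4*(-4)))*(-9) = (0*16)*(-9) = 0*(-9) = 0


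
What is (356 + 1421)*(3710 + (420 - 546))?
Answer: 6368768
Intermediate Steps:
(356 + 1421)*(3710 + (420 - 546)) = 1777*(3710 - 126) = 1777*3584 = 6368768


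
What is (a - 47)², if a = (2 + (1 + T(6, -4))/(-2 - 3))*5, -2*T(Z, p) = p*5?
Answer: 2304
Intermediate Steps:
T(Z, p) = -5*p/2 (T(Z, p) = -p*5/2 = -5*p/2)
a = -1 (a = (2 + (1 - 5/2*(-4))/(-2 - 3))*5 = (2 + (1 + 10)/(-5))*5 = (2 + 11*(-⅕))*5 = (2 - 11/5)*5 = -⅕*5 = -1)
(a - 47)² = (-1 - 47)² = (-48)² = 2304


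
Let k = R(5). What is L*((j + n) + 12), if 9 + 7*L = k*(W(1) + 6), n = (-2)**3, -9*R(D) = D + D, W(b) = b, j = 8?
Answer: -604/21 ≈ -28.762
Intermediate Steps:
R(D) = -2*D/9 (R(D) = -(D + D)/9 = -2*D/9)
k = -10/9 (k = -2/9*5 = -10/9 ≈ -1.1111)
n = -8
L = -151/63 (L = -9/7 + (-10*(1 + 6)/9)/7 = -9/7 + (-10/9*7)/7 = -9/7 + (1/7)*(-70/9) = -9/7 - 10/9 = -151/63 ≈ -2.3968)
L*((j + n) + 12) = -151*((8 - 8) + 12)/63 = -151*(0 + 12)/63 = -151/63*12 = -604/21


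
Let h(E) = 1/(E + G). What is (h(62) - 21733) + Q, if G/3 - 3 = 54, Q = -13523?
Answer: -8214647/233 ≈ -35256.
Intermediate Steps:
G = 171 (G = 9 + 3*54 = 9 + 162 = 171)
h(E) = 1/(171 + E) (h(E) = 1/(E + 171) = 1/(171 + E))
(h(62) - 21733) + Q = (1/(171 + 62) - 21733) - 13523 = (1/233 - 21733) - 13523 = -5063788/233 - 13523 = -8214647/233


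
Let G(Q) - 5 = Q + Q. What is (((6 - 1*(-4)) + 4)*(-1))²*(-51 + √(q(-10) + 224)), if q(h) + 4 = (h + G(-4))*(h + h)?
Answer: -9996 + 784*√30 ≈ -5701.9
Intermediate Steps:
G(Q) = 5 + 2*Q (G(Q) = 5 + (Q + Q) = 5 + 2*Q)
q(h) = -4 + 2*h*(-3 + h) (q(h) = -4 + (h + (5 + 2*(-4)))*(h + h) = -4 + (h + (5 - 8))*(2*h) = -4 + (h - 3)*(2*h) = -4 + (-3 + h)*(2*h) = -4 + 2*h*(-3 + h))
(((6 - 1*(-4)) + 4)*(-1))²*(-51 + √(q(-10) + 224)) = (((6 - 1*(-4)) + 4)*(-1))²*(-51 + √((-4 - 6*(-10) + 2*(-10)²) + 224)) = (((6 + 4) + 4)*(-1))²*(-51 + √((-4 + 60 + 2*100) + 224)) = ((10 + 4)*(-1))²*(-51 + √((-4 + 60 + 200) + 224)) = (14*(-1))²*(-51 + √(256 + 224)) = (-14)²*(-51 + √480) = 196*(-51 + 4*√30) = -9996 + 784*√30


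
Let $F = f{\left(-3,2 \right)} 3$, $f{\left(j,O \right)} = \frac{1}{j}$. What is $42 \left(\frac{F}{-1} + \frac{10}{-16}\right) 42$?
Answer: $\frac{1323}{2} \approx 661.5$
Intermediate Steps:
$F = -1$ ($F = \frac{1}{-3} \cdot 3 = \left(- \frac{1}{3}\right) 3 = -1$)
$42 \left(\frac{F}{-1} + \frac{10}{-16}\right) 42 = 42 \left(- \frac{1}{-1} + \frac{10}{-16}\right) 42 = 42 \left(\left(-1\right) \left(-1\right) + 10 \left(- \frac{1}{16}\right)\right) 42 = 42 \left(1 - \frac{5}{8}\right) 42 = 42 \cdot \frac{3}{8} \cdot 42 = \frac{63}{4} \cdot 42 = \frac{1323}{2}$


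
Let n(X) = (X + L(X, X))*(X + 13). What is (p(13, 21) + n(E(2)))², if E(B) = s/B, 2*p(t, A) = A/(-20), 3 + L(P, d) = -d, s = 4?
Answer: 3316041/1600 ≈ 2072.5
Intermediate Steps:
L(P, d) = -3 - d
p(t, A) = -A/40 (p(t, A) = (A/(-20))/2 = (A*(-1/20))/2 = (-A/20)/2 = -A/40)
E(B) = 4/B
n(X) = -39 - 3*X (n(X) = (X + (-3 - X))*(X + 13) = -3*(13 + X) = -39 - 3*X)
(p(13, 21) + n(E(2)))² = (-1/40*21 + (-39 - 12/2))² = (-21/40 + (-39 - 12/2))² = (-21/40 + (-39 - 3*2))² = (-21/40 + (-39 - 6))² = (-21/40 - 45)² = (-1821/40)² = 3316041/1600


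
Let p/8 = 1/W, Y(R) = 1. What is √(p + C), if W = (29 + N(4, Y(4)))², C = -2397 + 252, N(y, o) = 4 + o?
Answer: I*√619903/17 ≈ 46.314*I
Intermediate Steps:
C = -2145
W = 1156 (W = (29 + (4 + 1))² = (29 + 5)² = 34² = 1156)
p = 2/289 (p = 8/1156 = 8*(1/1156) = 2/289 ≈ 0.0069204)
√(p + C) = √(2/289 - 2145) = √(-619903/289) = I*√619903/17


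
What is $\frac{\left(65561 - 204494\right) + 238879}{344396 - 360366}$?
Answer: $- \frac{49973}{7985} \approx -6.2584$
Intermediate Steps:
$\frac{\left(65561 - 204494\right) + 238879}{344396 - 360366} = \frac{\left(65561 - 204494\right) + 238879}{-15970} = \left(-138933 + 238879\right) \left(- \frac{1}{15970}\right) = 99946 \left(- \frac{1}{15970}\right) = - \frac{49973}{7985}$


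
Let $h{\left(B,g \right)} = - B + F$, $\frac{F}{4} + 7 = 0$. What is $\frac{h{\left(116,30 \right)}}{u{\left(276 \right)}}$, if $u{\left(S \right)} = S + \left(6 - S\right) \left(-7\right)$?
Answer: $- \frac{24}{361} \approx -0.066482$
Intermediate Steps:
$F = -28$ ($F = -28 + 4 \cdot 0 = -28 + 0 = -28$)
$u{\left(S \right)} = -42 + 8 S$ ($u{\left(S \right)} = S + \left(-42 + 7 S\right) = -42 + 8 S$)
$h{\left(B,g \right)} = -28 - B$ ($h{\left(B,g \right)} = - B - 28 = -28 - B$)
$\frac{h{\left(116,30 \right)}}{u{\left(276 \right)}} = \frac{-28 - 116}{-42 + 8 \cdot 276} = \frac{-28 - 116}{-42 + 2208} = - \frac{144}{2166} = \left(-144\right) \frac{1}{2166} = - \frac{24}{361}$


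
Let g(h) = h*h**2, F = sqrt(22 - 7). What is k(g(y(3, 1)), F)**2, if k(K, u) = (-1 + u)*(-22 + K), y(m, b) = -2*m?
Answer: 906304 - 113288*sqrt(15) ≈ 4.6754e+5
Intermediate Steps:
F = sqrt(15) ≈ 3.8730
g(h) = h**3
k(g(y(3, 1)), F)**2 = (22 - (-2*3)**3 - 22*sqrt(15) + (-2*3)**3*sqrt(15))**2 = (22 - 1*(-6)**3 - 22*sqrt(15) + (-6)**3*sqrt(15))**2 = (22 - 1*(-216) - 22*sqrt(15) - 216*sqrt(15))**2 = (22 + 216 - 22*sqrt(15) - 216*sqrt(15))**2 = (238 - 238*sqrt(15))**2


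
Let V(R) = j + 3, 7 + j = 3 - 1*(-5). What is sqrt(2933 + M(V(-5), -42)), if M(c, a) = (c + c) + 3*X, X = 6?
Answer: sqrt(2959) ≈ 54.397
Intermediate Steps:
j = 1 (j = -7 + (3 - 1*(-5)) = -7 + (3 + 5) = -7 + 8 = 1)
V(R) = 4 (V(R) = 1 + 3 = 4)
M(c, a) = 18 + 2*c (M(c, a) = (c + c) + 3*6 = 2*c + 18 = 18 + 2*c)
sqrt(2933 + M(V(-5), -42)) = sqrt(2933 + (18 + 2*4)) = sqrt(2933 + (18 + 8)) = sqrt(2933 + 26) = sqrt(2959)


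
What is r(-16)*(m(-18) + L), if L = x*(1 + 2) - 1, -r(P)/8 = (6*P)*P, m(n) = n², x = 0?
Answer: -3969024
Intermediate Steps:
r(P) = -48*P² (r(P) = -8*6*P*P = -48*P²)
L = -1 (L = 0*(1 + 2) - 1 = 0*3 - 1 = 0 - 1 = -1)
r(-16)*(m(-18) + L) = (-48*(-16)²)*((-18)² - 1) = (-48*256)*(324 - 1) = -12288*323 = -3969024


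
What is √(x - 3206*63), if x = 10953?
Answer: 15*I*√849 ≈ 437.06*I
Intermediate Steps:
√(x - 3206*63) = √(10953 - 3206*63) = √(10953 - 201978) = √(-191025) = 15*I*√849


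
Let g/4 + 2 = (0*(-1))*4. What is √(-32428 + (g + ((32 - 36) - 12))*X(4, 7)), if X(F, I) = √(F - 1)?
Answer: 2*√(-8107 - 6*√3) ≈ 180.19*I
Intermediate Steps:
X(F, I) = √(-1 + F)
g = -8 (g = -8 + 4*((0*(-1))*4) = -8 + 4*(0*4) = -8 + 4*0 = -8 + 0 = -8)
√(-32428 + (g + ((32 - 36) - 12))*X(4, 7)) = √(-32428 + (-8 + ((32 - 36) - 12))*√(-1 + 4)) = √(-32428 + (-8 + (-4 - 12))*√3) = √(-32428 + (-8 - 16)*√3) = √(-32428 - 24*√3)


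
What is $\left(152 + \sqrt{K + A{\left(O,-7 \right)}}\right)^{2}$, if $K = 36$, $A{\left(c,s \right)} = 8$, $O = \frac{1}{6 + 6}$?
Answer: $23148 + 608 \sqrt{11} \approx 25165.0$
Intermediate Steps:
$O = \frac{1}{12} \approx 0.083333$
$\left(152 + \sqrt{K + A{\left(O,-7 \right)}}\right)^{2} = \left(152 + \sqrt{36 + 8}\right)^{2} = \left(152 + \sqrt{44}\right)^{2} = \left(152 + 2 \sqrt{11}\right)^{2}$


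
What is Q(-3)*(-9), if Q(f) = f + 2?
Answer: 9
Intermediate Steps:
Q(f) = 2 + f
Q(-3)*(-9) = (2 - 3)*(-9) = -1*(-9) = 9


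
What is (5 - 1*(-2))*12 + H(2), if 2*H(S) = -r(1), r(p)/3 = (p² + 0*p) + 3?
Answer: 78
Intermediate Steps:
r(p) = 9 + 3*p² (r(p) = 3*((p² + 0*p) + 3) = 3*((p² + 0) + 3) = 3*(p² + 3) = 3*(3 + p²) = 9 + 3*p²)
H(S) = -6 (H(S) = (-(9 + 3*1²))/2 = (-(9 + 3*1))/2 = (-(9 + 3))/2 = (-1*12)/2 = (½)*(-12) = -6)
(5 - 1*(-2))*12 + H(2) = (5 - 1*(-2))*12 - 6 = (5 + 2)*12 - 6 = 7*12 - 6 = 84 - 6 = 78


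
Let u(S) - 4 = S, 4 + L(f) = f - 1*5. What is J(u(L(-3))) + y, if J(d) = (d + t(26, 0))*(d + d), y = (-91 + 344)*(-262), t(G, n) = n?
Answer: -66158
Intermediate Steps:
L(f) = -9 + f (L(f) = -4 + (f - 1*5) = -4 + (f - 5) = -4 + (-5 + f) = -9 + f)
u(S) = 4 + S
y = -66286 (y = 253*(-262) = -66286)
J(d) = 2*d² (J(d) = (d + 0)*(d + d) = d*(2*d) = 2*d²)
J(u(L(-3))) + y = 2*(4 + (-9 - 3))² - 66286 = 2*(4 - 12)² - 66286 = 2*(-8)² - 66286 = 2*64 - 66286 = 128 - 66286 = -66158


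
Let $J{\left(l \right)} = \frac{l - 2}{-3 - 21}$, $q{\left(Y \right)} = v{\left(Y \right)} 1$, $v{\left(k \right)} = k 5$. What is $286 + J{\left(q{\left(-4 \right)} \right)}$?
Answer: $\frac{3443}{12} \approx 286.92$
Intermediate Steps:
$v{\left(k \right)} = 5 k$
$q{\left(Y \right)} = 5 Y$ ($q{\left(Y \right)} = 5 Y 1 = 5 Y$)
$J{\left(l \right)} = \frac{1}{12} - \frac{l}{24}$ ($J{\left(l \right)} = \frac{-2 + l}{-24} = \left(-2 + l\right) \left(- \frac{1}{24}\right) = \frac{1}{12} - \frac{l}{24}$)
$286 + J{\left(q{\left(-4 \right)} \right)} = 286 - \left(- \frac{1}{12} + \frac{5 \left(-4\right)}{24}\right) = 286 + \left(\frac{1}{12} - - \frac{5}{6}\right) = 286 + \left(\frac{1}{12} + \frac{5}{6}\right) = 286 + \frac{11}{12} = \frac{3443}{12}$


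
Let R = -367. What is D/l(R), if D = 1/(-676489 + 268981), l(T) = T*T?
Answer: -1/54886845012 ≈ -1.8219e-11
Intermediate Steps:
l(T) = T**2
D = -1/407508 (D = 1/(-407508) = -1/407508 ≈ -2.4539e-6)
D/l(R) = -1/(407508*((-367)**2)) = -1/407508/134689 = -1/407508*1/134689 = -1/54886845012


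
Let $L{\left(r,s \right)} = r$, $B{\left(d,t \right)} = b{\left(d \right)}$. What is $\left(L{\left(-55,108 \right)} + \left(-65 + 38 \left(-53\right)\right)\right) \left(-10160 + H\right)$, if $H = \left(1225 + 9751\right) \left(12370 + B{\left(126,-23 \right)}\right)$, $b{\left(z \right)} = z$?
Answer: $-292669427424$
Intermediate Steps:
$B{\left(d,t \right)} = d$
$H = 137156096$ ($H = \left(1225 + 9751\right) \left(12370 + 126\right) = 10976 \cdot 12496 = 137156096$)
$\left(L{\left(-55,108 \right)} + \left(-65 + 38 \left(-53\right)\right)\right) \left(-10160 + H\right) = \left(-55 + \left(-65 + 38 \left(-53\right)\right)\right) \left(-10160 + 137156096\right) = \left(-55 - 2079\right) 137145936 = \left(-2134\right) 137145936 = -292669427424$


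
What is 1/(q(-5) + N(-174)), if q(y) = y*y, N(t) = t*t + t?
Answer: 1/30127 ≈ 3.3193e-5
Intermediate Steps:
N(t) = t + t² (N(t) = t² + t = t + t²)
q(y) = y²
1/(q(-5) + N(-174)) = 1/((-5)² - 174*(1 - 174)) = 1/(25 - 174*(-173)) = 1/(25 + 30102) = 1/30127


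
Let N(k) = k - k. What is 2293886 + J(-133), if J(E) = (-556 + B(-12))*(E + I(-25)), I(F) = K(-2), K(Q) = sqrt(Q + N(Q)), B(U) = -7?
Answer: 2368765 - 563*I*sqrt(2) ≈ 2.3688e+6 - 796.2*I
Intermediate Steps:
N(k) = 0
K(Q) = sqrt(Q) (K(Q) = sqrt(Q + 0) = sqrt(Q))
I(F) = I*sqrt(2) (I(F) = sqrt(-2) = I*sqrt(2))
J(E) = -563*E - 563*I*sqrt(2) (J(E) = (-556 - 7)*(E + I*sqrt(2)) = -563*(E + I*sqrt(2)) = -563*E - 563*I*sqrt(2))
2293886 + J(-133) = 2293886 + (-563*(-133) - 563*I*sqrt(2)) = 2293886 + (74879 - 563*I*sqrt(2)) = 2368765 - 563*I*sqrt(2)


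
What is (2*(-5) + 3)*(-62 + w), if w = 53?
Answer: 63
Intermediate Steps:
(2*(-5) + 3)*(-62 + w) = (2*(-5) + 3)*(-62 + 53) = (-10 + 3)*(-9) = -7*(-9) = 63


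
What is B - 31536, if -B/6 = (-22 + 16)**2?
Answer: -31752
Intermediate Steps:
B = -216 (B = -6*(-22 + 16)**2 = -6*(-6)**2 = -6*36 = -216)
B - 31536 = -216 - 31536 = -31752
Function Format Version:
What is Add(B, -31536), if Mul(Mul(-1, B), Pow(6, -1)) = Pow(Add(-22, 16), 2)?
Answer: -31752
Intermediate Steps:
B = -216 (B = Mul(-6, Pow(Add(-22, 16), 2)) = Mul(-6, Pow(-6, 2)) = Mul(-6, 36) = -216)
Add(B, -31536) = Add(-216, -31536) = -31752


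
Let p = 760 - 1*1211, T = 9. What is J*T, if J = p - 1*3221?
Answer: -33048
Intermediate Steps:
p = -451 (p = 760 - 1211 = -451)
J = -3672 (J = -451 - 1*3221 = -451 - 3221 = -3672)
J*T = -3672*9 = -33048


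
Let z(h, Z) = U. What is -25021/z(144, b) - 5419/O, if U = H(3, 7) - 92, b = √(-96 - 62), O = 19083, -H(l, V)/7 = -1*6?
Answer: 477204793/954150 ≈ 500.14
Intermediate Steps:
H(l, V) = 42 (H(l, V) = -(-7)*6 = -7*(-6) = 42)
b = I*√158 (b = √(-158) = I*√158 ≈ 12.57*I)
U = -50 (U = 42 - 92 = -50)
z(h, Z) = -50
-25021/z(144, b) - 5419/O = -25021/(-50) - 5419/19083 = -25021*(-1/50) - 5419*1/19083 = 25021/50 - 5419/19083 = 477204793/954150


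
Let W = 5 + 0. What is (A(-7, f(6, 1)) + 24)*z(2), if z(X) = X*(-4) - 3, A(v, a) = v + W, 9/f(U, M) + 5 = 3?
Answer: -242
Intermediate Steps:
W = 5
f(U, M) = -9/2 (f(U, M) = 9/(-5 + 3) = 9/(-2) = 9*(-1/2) = -9/2)
A(v, a) = 5 + v (A(v, a) = v + 5 = 5 + v)
z(X) = -3 - 4*X (z(X) = -4*X - 3 = -3 - 4*X)
(A(-7, f(6, 1)) + 24)*z(2) = ((5 - 7) + 24)*(-3 - 4*2) = (-2 + 24)*(-3 - 8) = 22*(-11) = -242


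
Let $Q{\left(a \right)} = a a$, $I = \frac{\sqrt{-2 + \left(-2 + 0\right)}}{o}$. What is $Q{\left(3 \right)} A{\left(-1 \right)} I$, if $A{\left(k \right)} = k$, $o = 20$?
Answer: $- \frac{9 i}{10} \approx - 0.9 i$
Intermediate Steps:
$I = \frac{i}{10}$ ($I = \frac{\sqrt{-2 + \left(-2 + 0\right)}}{20} = \sqrt{-2 - 2} \cdot \frac{1}{20} = \sqrt{-4} \cdot \frac{1}{20} = 2 i \frac{1}{20} = \frac{i}{10} \approx 0.1 i$)
$Q{\left(a \right)} = a^{2}$
$Q{\left(3 \right)} A{\left(-1 \right)} I = 3^{2} \left(-1\right) \frac{i}{10} = 9 \left(-1\right) \frac{i}{10} = - 9 \frac{i}{10} = - \frac{9 i}{10}$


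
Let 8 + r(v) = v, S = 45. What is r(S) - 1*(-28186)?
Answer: 28223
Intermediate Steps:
r(v) = -8 + v
r(S) - 1*(-28186) = (-8 + 45) - 1*(-28186) = 37 + 28186 = 28223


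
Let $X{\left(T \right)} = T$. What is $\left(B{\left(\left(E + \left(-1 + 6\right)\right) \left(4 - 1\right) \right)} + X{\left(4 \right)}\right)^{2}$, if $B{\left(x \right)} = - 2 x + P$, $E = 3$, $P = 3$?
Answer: $1681$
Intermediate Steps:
$B{\left(x \right)} = 3 - 2 x$ ($B{\left(x \right)} = - 2 x + 3 = 3 - 2 x$)
$\left(B{\left(\left(E + \left(-1 + 6\right)\right) \left(4 - 1\right) \right)} + X{\left(4 \right)}\right)^{2} = \left(\left(3 - 2 \left(3 + \left(-1 + 6\right)\right) \left(4 - 1\right)\right) + 4\right)^{2} = \left(\left(3 - 2 \left(3 + 5\right) 3\right) + 4\right)^{2} = \left(\left(3 - 2 \cdot 8 \cdot 3\right) + 4\right)^{2} = \left(\left(3 - 48\right) + 4\right)^{2} = \left(-45 + 4\right)^{2} = \left(-41\right)^{2} = 1681$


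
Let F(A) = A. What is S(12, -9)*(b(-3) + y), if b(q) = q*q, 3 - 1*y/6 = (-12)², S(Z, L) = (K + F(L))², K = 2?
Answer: -41013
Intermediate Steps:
S(Z, L) = (2 + L)²
y = -846 (y = 18 - 6*(-12)² = 18 - 6*144 = 18 - 864 = -846)
b(q) = q²
S(12, -9)*(b(-3) + y) = (2 - 9)²*((-3)² - 846) = (-7)²*(9 - 846) = 49*(-837) = -41013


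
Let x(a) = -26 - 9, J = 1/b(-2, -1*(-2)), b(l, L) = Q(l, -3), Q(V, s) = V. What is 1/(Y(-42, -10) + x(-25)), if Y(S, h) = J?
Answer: -2/71 ≈ -0.028169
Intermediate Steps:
b(l, L) = l
J = -1/2 (J = 1/(-2) = -1/2 ≈ -0.50000)
Y(S, h) = -1/2
x(a) = -35
1/(Y(-42, -10) + x(-25)) = 1/(-1/2 - 35) = 1/(-71/2) = -2/71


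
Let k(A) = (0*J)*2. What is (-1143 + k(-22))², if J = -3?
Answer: 1306449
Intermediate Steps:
k(A) = 0 (k(A) = (0*(-3))*2 = 0*2 = 0)
(-1143 + k(-22))² = (-1143 + 0)² = (-1143)² = 1306449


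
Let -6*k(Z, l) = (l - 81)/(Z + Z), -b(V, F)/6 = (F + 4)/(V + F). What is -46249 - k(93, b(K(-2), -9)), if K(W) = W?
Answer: -189251215/4092 ≈ -46249.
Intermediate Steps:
b(V, F) = -6*(4 + F)/(F + V) (b(V, F) = -6*(F + 4)/(V + F) = -6*(4 + F)/(F + V))
k(Z, l) = -(-81 + l)/(12*Z) (k(Z, l) = -(l - 81)/(6*(Z + Z)) = -(-81 + l)/(6*(2*Z)) = -(-81 + l)*1/(2*Z)/6 = -(-81 + l)/(12*Z))
-46249 - k(93, b(K(-2), -9)) = -46249 - (81 - 6*(-4 - 1*(-9))/(-9 - 2))/(12*93) = -46249 - (81 - 6*(-4 + 9)/(-11))/(12*93) = -46249 - (81 - 6*(-1)*5/11)/(12*93) = -46249 - (81 - 1*(-30/11))/(12*93) = -46249 - (81 + 30/11)/(12*93) = -46249 - 921/(12*93*11) = -46249 - 1*307/4092 = -46249 - 307/4092 = -189251215/4092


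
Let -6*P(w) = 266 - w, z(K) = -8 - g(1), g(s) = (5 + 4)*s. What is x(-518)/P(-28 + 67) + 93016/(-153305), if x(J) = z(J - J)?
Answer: -5477522/34800235 ≈ -0.15740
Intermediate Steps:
g(s) = 9*s
z(K) = -17 (z(K) = -8 - 9 = -17)
x(J) = -17
P(w) = -133/3 + w/6 (P(w) = -(266 - w)/6 = -133/3 + w/6)
x(-518)/P(-28 + 67) + 93016/(-153305) = -17/(-133/3 + (-28 + 67)/6) + 93016/(-153305) = -17/(-133/3 + (⅙)*39) + 93016*(-1/153305) = -17/(-133/3 + 13/2) - 93016/153305 = -17/(-227/6) - 93016/153305 = -17*(-6/227) - 93016/153305 = 102/227 - 93016/153305 = -5477522/34800235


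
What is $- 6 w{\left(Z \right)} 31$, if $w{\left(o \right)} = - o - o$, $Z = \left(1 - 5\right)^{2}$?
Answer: $5952$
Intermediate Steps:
$Z = 16$ ($Z = \left(-4\right)^{2} = 16$)
$w{\left(o \right)} = - 2 o$
$- 6 w{\left(Z \right)} 31 = - 6 \left(\left(-2\right) 16\right) 31 = \left(-6\right) \left(-32\right) 31 = 192 \cdot 31 = 5952$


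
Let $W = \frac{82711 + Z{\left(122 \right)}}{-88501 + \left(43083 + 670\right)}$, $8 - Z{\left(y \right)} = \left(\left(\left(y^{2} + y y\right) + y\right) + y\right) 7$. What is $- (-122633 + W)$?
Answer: $\frac{1829151373}{14916} \approx 1.2263 \cdot 10^{5}$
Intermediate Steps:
$Z{\left(y \right)} = 8 - 14 y - 14 y^{2}$ ($Z{\left(y \right)} = 8 - \left(\left(\left(y^{2} + y y\right) + y\right) + y\right) 7 = 8 - \left(\left(\left(y^{2} + y^{2}\right) + y\right) + y\right) 7 = 8 - \left(\left(2 y^{2} + y\right) + y\right) 7 = 8 - \left(\left(y + 2 y^{2}\right) + y\right) 7 = 8 - \left(2 y + 2 y^{2}\right) 7 = 8 - \left(14 y + 14 y^{2}\right) = 8 - 14 y - 14 y^{2}$)
$W = \frac{42455}{14916}$ ($W = \frac{82711 - \left(1700 + 208376\right)}{-88501 + \left(43083 + 670\right)} = \frac{82711 - 210076}{-88501 + 43753} = \frac{82711 - 210076}{-44748} = \left(82711 - 210076\right) \left(- \frac{1}{44748}\right) = \left(-127365\right) \left(- \frac{1}{44748}\right) = \frac{42455}{14916} \approx 2.8463$)
$- (-122633 + W) = - (-122633 + \frac{42455}{14916}) = \left(-1\right) \left(- \frac{1829151373}{14916}\right) = \frac{1829151373}{14916}$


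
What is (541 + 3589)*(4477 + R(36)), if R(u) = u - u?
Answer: 18490010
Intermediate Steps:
R(u) = 0
(541 + 3589)*(4477 + R(36)) = (541 + 3589)*(4477 + 0) = 4130*4477 = 18490010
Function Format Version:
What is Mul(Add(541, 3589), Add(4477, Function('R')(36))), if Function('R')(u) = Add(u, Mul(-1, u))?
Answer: 18490010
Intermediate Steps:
Function('R')(u) = 0
Mul(Add(541, 3589), Add(4477, Function('R')(36))) = Mul(Add(541, 3589), Add(4477, 0)) = Mul(4130, 4477) = 18490010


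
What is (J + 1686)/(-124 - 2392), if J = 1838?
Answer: -881/629 ≈ -1.4006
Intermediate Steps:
(J + 1686)/(-124 - 2392) = (1838 + 1686)/(-124 - 2392) = 3524/(-2516) = 3524*(-1/2516) = -881/629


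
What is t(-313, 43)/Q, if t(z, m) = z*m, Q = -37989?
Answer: 13459/37989 ≈ 0.35429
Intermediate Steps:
t(z, m) = m*z
t(-313, 43)/Q = (43*(-313))/(-37989) = -13459*(-1/37989) = 13459/37989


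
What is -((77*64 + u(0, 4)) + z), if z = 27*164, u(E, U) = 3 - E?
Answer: -9359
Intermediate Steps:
z = 4428
-((77*64 + u(0, 4)) + z) = -((77*64 + (3 - 1*0)) + 4428) = -((4928 + (3 + 0)) + 4428) = -((4928 + 3) + 4428) = -(4931 + 4428) = -1*9359 = -9359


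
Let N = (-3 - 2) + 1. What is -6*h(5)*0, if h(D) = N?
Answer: 0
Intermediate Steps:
N = -4 (N = -5 + 1 = -4)
h(D) = -4
-6*h(5)*0 = -6*(-4)*0 = 24*0 = 0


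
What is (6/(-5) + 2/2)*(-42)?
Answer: 42/5 ≈ 8.4000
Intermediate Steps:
(6/(-5) + 2/2)*(-42) = (6*(-⅕) + 2*(½))*(-42) = (-6/5 + 1)*(-42) = -⅕*(-42) = 42/5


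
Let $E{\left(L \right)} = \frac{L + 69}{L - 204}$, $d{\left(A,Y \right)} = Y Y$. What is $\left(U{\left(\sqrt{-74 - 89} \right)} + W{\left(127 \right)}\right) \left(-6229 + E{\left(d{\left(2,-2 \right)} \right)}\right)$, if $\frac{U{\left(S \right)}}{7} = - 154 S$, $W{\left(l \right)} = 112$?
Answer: $- \frac{17442222}{25} + \frac{671525547 i \sqrt{163}}{100} \approx -6.9769 \cdot 10^{5} + 8.5735 \cdot 10^{7} i$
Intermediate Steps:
$d{\left(A,Y \right)} = Y^{2}$
$U{\left(S \right)} = - 1078 S$ ($U{\left(S \right)} = 7 \left(- 154 S\right) = - 1078 S$)
$E{\left(L \right)} = \frac{69 + L}{-204 + L}$
$\left(U{\left(\sqrt{-74 - 89} \right)} + W{\left(127 \right)}\right) \left(-6229 + E{\left(d{\left(2,-2 \right)} \right)}\right) = \left(- 1078 \sqrt{-74 - 89} + 112\right) \left(-6229 + \frac{69 + \left(-2\right)^{2}}{-204 + \left(-2\right)^{2}}\right) = \left(- 1078 \sqrt{-163} + 112\right) \left(-6229 + \frac{69 + 4}{-204 + 4}\right) = \left(- 1078 i \sqrt{163} + 112\right) \left(-6229 + \frac{1}{-200} \cdot 73\right) = \left(- 1078 i \sqrt{163} + 112\right) \left(-6229 - \frac{73}{200}\right) = \left(112 - 1078 i \sqrt{163}\right) \left(-6229 - \frac{73}{200}\right) = \left(112 - 1078 i \sqrt{163}\right) \left(- \frac{1245873}{200}\right) = - \frac{17442222}{25} + \frac{671525547 i \sqrt{163}}{100}$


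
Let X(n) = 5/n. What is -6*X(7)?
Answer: -30/7 ≈ -4.2857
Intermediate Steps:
-6*X(7) = -30/7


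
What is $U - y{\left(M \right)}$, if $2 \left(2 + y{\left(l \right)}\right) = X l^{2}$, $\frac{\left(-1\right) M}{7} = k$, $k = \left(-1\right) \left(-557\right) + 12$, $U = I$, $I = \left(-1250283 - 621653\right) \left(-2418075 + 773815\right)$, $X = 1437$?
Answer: $\frac{6133101991431}{2} \approx 3.0666 \cdot 10^{12}$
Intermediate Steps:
$I = 3077949487360$ ($I = \left(-1871936\right) \left(-1644260\right) = 3077949487360$)
$U = 3077949487360$
$k = 569$ ($k = 557 + 12 = 569$)
$M = -3983$ ($M = \left(-7\right) 569 = -3983$)
$y{\left(l \right)} = -2 + \frac{1437 l^{2}}{2}$
$U - y{\left(M \right)} = 3077949487360 - \left(-2 + \frac{1437 \left(-3983\right)^{2}}{2}\right) = 3077949487360 - \left(-2 + \frac{1437}{2} \cdot 15864289\right) = 3077949487360 - \left(-2 + \frac{22796983293}{2}\right) = 3077949487360 - \frac{22796983289}{2} = \frac{6133101991431}{2}$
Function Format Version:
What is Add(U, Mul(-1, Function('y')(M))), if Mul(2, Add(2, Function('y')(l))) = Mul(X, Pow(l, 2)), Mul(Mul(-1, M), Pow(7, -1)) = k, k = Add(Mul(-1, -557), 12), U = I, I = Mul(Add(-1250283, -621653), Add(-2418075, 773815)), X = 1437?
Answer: Rational(6133101991431, 2) ≈ 3.0666e+12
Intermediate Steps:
I = 3077949487360 (I = Mul(-1871936, -1644260) = 3077949487360)
U = 3077949487360
k = 569 (k = Add(557, 12) = 569)
M = -3983 (M = Mul(-7, 569) = -3983)
Function('y')(l) = Add(-2, Mul(Rational(1437, 2), Pow(l, 2))) (Function('y')(l) = Add(-2, Mul(Rational(1, 2), Mul(1437, Pow(l, 2)))) = Add(-2, Mul(Rational(1437, 2), Pow(l, 2))))
Add(U, Mul(-1, Function('y')(M))) = Add(3077949487360, Mul(-1, Add(-2, Mul(Rational(1437, 2), Pow(-3983, 2))))) = Add(3077949487360, Mul(-1, Add(-2, Mul(Rational(1437, 2), 15864289)))) = Add(3077949487360, Mul(-1, Add(-2, Rational(22796983293, 2)))) = Add(3077949487360, Mul(-1, Rational(22796983289, 2))) = Add(3077949487360, Rational(-22796983289, 2)) = Rational(6133101991431, 2)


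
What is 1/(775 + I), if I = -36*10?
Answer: 1/415 ≈ 0.0024096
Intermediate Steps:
I = -360
1/(775 + I) = 1/(775 - 360) = 1/415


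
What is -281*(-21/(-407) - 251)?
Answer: 28700216/407 ≈ 70517.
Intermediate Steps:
-281*(-21/(-407) - 251) = -281*(-21*(-1/407) - 251) = -281*(21/407 - 251) = -281*(-102136/407) = 28700216/407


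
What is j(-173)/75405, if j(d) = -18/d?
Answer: 6/4348355 ≈ 1.3798e-6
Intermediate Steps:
j(-173)/75405 = -18/(-173)/75405 = -18*(-1/173)*(1/75405) = (18/173)*(1/75405) = 6/4348355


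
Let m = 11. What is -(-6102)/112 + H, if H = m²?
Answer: 9827/56 ≈ 175.48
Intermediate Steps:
H = 121 (H = 11² = 121)
-(-6102)/112 + H = -(-6102)/112 + 121 = -113*(-27/56) + 121 = 3051/56 + 121 = 9827/56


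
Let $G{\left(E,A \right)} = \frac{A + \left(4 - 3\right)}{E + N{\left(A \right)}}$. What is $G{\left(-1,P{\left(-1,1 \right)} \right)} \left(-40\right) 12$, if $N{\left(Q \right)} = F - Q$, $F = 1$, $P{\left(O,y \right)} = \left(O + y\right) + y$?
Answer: $960$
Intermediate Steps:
$P{\left(O,y \right)} = O + 2 y$
$N{\left(Q \right)} = 1 - Q$
$G{\left(E,A \right)} = \frac{1 + A}{1 + E - A}$ ($G{\left(E,A \right)} = \frac{A + \left(4 - 3\right)}{E - \left(-1 + A\right)} = \frac{A + 1}{1 + E - A} = \frac{1 + A}{1 + E - A}$)
$G{\left(-1,P{\left(-1,1 \right)} \right)} \left(-40\right) 12 = \frac{1 + \left(-1 + 2 \cdot 1\right)}{1 - 1 - \left(-1 + 2 \cdot 1\right)} \left(-40\right) 12 = \frac{1 + \left(-1 + 2\right)}{1 - 1 - \left(-1 + 2\right)} \left(-40\right) 12 = \frac{1 + 1}{1 - 1 - 1} \left(-40\right) 12 = \frac{1}{1 - 1 - 1} \cdot 2 \left(-40\right) 12 = \frac{1}{-1} \cdot 2 \left(-40\right) 12 = \left(-1\right) 2 \left(-40\right) 12 = \left(-2\right) \left(-40\right) 12 = 80 \cdot 12 = 960$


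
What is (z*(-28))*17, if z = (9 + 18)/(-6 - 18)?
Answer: 1071/2 ≈ 535.50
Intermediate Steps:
z = -9/8 (z = 27/(-24) = 27*(-1/24) = -9/8 ≈ -1.1250)
(z*(-28))*17 = -9/8*(-28)*17 = (63/2)*17 = 1071/2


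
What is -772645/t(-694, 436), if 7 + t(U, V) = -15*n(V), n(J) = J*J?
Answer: 772645/2851447 ≈ 0.27097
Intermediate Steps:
n(J) = J²
t(U, V) = -7 - 15*V²
-772645/t(-694, 436) = -772645/(-7 - 15*436²) = -772645/(-7 - 15*190096) = -772645/(-7 - 2851440) = -772645/(-2851447) = -772645*(-1/2851447) = 772645/2851447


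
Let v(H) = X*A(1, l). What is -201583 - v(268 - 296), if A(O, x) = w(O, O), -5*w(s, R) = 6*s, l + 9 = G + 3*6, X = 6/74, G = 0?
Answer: -37292837/185 ≈ -2.0158e+5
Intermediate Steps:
X = 3/37 (X = 6*(1/74) = 3/37 ≈ 0.081081)
l = 9 (l = -9 + (0 + 3*6) = -9 + (0 + 18) = -9 + 18 = 9)
w(s, R) = -6*s/5
A(O, x) = -6*O/5
v(H) = -18/185 (v(H) = 3*(-6/5*1)/37 = (3/37)*(-6/5) = -18/185)
-201583 - v(268 - 296) = -201583 - 1*(-18/185) = -201583 + 18/185 = -37292837/185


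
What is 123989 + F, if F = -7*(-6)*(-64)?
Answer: 121301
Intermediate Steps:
F = -2688 (F = 42*(-64) = -2688)
123989 + F = 123989 - 2688 = 121301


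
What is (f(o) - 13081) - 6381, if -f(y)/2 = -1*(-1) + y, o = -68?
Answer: -19328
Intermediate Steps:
f(y) = -2 - 2*y (f(y) = -2*(-1*(-1) + y) = -2*(1 + y) = -2 - 2*y)
(f(o) - 13081) - 6381 = ((-2 - 2*(-68)) - 13081) - 6381 = ((-2 + 136) - 13081) - 6381 = (134 - 13081) - 6381 = -12947 - 6381 = -19328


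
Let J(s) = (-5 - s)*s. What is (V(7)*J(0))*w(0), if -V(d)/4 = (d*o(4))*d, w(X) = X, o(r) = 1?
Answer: 0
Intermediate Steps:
J(s) = s*(-5 - s)
V(d) = -4*d² (V(d) = -4*d*1*d = -4*d*d = -4*d²)
(V(7)*J(0))*w(0) = ((-4*7²)*(-1*0*(5 + 0)))*0 = ((-4*49)*(-1*0*5))*0 = -196*0*0 = 0*0 = 0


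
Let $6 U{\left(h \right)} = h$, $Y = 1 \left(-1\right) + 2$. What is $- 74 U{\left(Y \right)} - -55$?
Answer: $\frac{128}{3} \approx 42.667$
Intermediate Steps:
$Y = 1$ ($Y = -1 + 2 = 1$)
$U{\left(h \right)} = \frac{h}{6}$
$- 74 U{\left(Y \right)} - -55 = - 74 \cdot \frac{1}{6} \cdot 1 - -55 = \left(-74\right) \frac{1}{6} + 55 = - \frac{37}{3} + 55 = \frac{128}{3}$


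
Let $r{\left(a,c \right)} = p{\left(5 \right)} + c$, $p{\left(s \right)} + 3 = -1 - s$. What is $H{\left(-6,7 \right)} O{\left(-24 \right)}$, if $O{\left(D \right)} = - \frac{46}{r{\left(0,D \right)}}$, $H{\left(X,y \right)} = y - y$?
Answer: $0$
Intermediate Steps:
$p{\left(s \right)} = -4 - s$ ($p{\left(s \right)} = -3 - \left(1 + s\right) = -4 - s$)
$r{\left(a,c \right)} = -9 + c$ ($r{\left(a,c \right)} = \left(-4 - 5\right) + c = -9 + c$)
$H{\left(X,y \right)} = 0$
$O{\left(D \right)} = - \frac{46}{-9 + D}$
$H{\left(-6,7 \right)} O{\left(-24 \right)} = 0 \left(- \frac{46}{-9 - 24}\right) = 0 \left(- \frac{46}{-33}\right) = 0 \left(\left(-46\right) \left(- \frac{1}{33}\right)\right) = 0 \cdot \frac{46}{33} = 0$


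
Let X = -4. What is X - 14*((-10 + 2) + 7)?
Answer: 10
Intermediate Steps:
X - 14*((-10 + 2) + 7) = -4 - 14*((-10 + 2) + 7) = -4 - 14*(-8 + 7) = -4 - 14*(-1) = -4 + 14 = 10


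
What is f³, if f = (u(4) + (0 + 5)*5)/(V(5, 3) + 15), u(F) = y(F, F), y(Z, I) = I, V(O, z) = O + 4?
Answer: 24389/13824 ≈ 1.7642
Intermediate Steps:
V(O, z) = 4 + O
u(F) = F
f = 29/24 (f = (4 + (0 + 5)*5)/((4 + 5) + 15) = (4 + 5*5)/(9 + 15) = (4 + 25)/24 = 29*(1/24) = 29/24 ≈ 1.2083)
f³ = (29/24)³ = 24389/13824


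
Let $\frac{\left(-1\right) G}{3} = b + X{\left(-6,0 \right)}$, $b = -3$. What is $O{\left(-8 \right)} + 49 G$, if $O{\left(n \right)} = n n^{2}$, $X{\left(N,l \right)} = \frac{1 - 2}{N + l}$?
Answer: $- \frac{191}{2} \approx -95.5$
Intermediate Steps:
$X{\left(N,l \right)} = - \frac{1}{N + l}$
$G = \frac{17}{2}$ ($G = - 3 \left(-3 - \frac{1}{-6 + 0}\right) = - 3 \left(-3 - \frac{1}{-6}\right) = - 3 \left(-3 - - \frac{1}{6}\right) = - 3 \left(-3 + \frac{1}{6}\right) = \left(-3\right) \left(- \frac{17}{6}\right) = \frac{17}{2} \approx 8.5$)
$O{\left(n \right)} = n^{3}$
$O{\left(-8 \right)} + 49 G = \left(-8\right)^{3} + 49 \cdot \frac{17}{2} = -512 + \frac{833}{2} = - \frac{191}{2}$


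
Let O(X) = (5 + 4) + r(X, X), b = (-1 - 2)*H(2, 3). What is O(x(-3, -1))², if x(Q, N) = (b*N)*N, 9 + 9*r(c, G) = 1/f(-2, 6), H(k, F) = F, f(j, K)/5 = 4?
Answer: 2076481/32400 ≈ 64.089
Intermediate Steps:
f(j, K) = 20 (f(j, K) = 5*4 = 20)
r(c, G) = -179/180 (r(c, G) = -1 + (⅑)/20 = -1 + (⅑)*(1/20) = -1 + 1/180 = -179/180)
b = -9 (b = (-1 - 2)*3 = -3*3 = -9)
x(Q, N) = -9*N² (x(Q, N) = (-9*N)*N = -9*N²)
O(X) = 1441/180 (O(X) = (5 + 4) - 179/180 = 9 - 179/180 = 1441/180)
O(x(-3, -1))² = (1441/180)² = 2076481/32400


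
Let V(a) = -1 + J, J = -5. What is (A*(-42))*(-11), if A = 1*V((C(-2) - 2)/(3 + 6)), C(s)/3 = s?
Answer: -2772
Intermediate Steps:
C(s) = 3*s
V(a) = -6 (V(a) = -1 - 5 = -6)
A = -6 (A = 1*(-6) = -6)
(A*(-42))*(-11) = -6*(-42)*(-11) = 252*(-11) = -2772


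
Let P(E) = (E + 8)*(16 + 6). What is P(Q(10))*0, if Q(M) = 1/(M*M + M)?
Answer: 0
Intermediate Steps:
Q(M) = 1/(M + M²) (Q(M) = 1/(M² + M) = 1/(M + M²))
P(E) = 176 + 22*E (P(E) = (8 + E)*22 = 176 + 22*E)
P(Q(10))*0 = (176 + 22*(1/(10*(1 + 10))))*0 = (176 + 22*((⅒)/11))*0 = (176 + 22*((⅒)*(1/11)))*0 = (176 + 22*(1/110))*0 = (176 + ⅕)*0 = (881/5)*0 = 0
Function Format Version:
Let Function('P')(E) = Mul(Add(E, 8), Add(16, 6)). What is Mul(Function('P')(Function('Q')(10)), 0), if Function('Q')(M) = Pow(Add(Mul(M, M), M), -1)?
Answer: 0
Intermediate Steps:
Function('Q')(M) = Pow(Add(M, Pow(M, 2)), -1) (Function('Q')(M) = Pow(Add(Pow(M, 2), M), -1) = Pow(Add(M, Pow(M, 2)), -1))
Function('P')(E) = Add(176, Mul(22, E)) (Function('P')(E) = Mul(Add(8, E), 22) = Add(176, Mul(22, E)))
Mul(Function('P')(Function('Q')(10)), 0) = Mul(Add(176, Mul(22, Mul(Pow(10, -1), Pow(Add(1, 10), -1)))), 0) = Mul(Add(176, Mul(22, Mul(Rational(1, 10), Pow(11, -1)))), 0) = Mul(Add(176, Mul(22, Mul(Rational(1, 10), Rational(1, 11)))), 0) = Mul(Add(176, Mul(22, Rational(1, 110))), 0) = Mul(Add(176, Rational(1, 5)), 0) = Mul(Rational(881, 5), 0) = 0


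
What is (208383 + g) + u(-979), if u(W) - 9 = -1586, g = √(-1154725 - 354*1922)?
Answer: 206806 + I*√1835113 ≈ 2.0681e+5 + 1354.7*I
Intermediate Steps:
g = I*√1835113 (g = √(-1154725 - 680388) = √(-1835113) = I*√1835113 ≈ 1354.7*I)
u(W) = -1577 (u(W) = 9 - 1586 = -1577)
(208383 + g) + u(-979) = (208383 + I*√1835113) - 1577 = 206806 + I*√1835113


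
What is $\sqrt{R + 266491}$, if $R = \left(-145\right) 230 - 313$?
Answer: $2 \sqrt{58207} \approx 482.52$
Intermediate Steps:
$R = -33663$ ($R = -33350 - 313 = -33663$)
$\sqrt{R + 266491} = \sqrt{-33663 + 266491} = \sqrt{232828} = 2 \sqrt{58207}$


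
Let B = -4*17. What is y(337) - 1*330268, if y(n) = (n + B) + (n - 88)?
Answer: -329750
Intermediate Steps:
B = -68
y(n) = -156 + 2*n (y(n) = (n - 68) + (n - 88) = (-68 + n) + (-88 + n) = -156 + 2*n)
y(337) - 1*330268 = (-156 + 2*337) - 1*330268 = (-156 + 674) - 330268 = 518 - 330268 = -329750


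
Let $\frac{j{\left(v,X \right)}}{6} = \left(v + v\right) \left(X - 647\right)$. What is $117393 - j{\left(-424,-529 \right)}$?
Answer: $-5866095$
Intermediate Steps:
$j{\left(v,X \right)} = 12 v \left(-647 + X\right)$ ($j{\left(v,X \right)} = 6 \left(v + v\right) \left(X - 647\right) = 6 \cdot 2 v \left(-647 + X\right) = 12 v \left(-647 + X\right)$)
$117393 - j{\left(-424,-529 \right)} = 117393 - 12 \left(-424\right) \left(-647 - 529\right) = 117393 - 12 \left(-424\right) \left(-1176\right) = 117393 - 5983488 = -5866095$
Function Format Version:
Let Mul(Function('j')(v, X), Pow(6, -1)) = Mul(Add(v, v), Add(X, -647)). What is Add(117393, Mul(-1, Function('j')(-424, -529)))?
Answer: -5866095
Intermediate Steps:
Function('j')(v, X) = Mul(12, v, Add(-647, X)) (Function('j')(v, X) = Mul(6, Mul(Add(v, v), Add(X, -647))) = Mul(6, Mul(Mul(2, v), Add(-647, X))) = Mul(6, Mul(2, v, Add(-647, X))) = Mul(12, v, Add(-647, X)))
Add(117393, Mul(-1, Function('j')(-424, -529))) = Add(117393, Mul(-1, Mul(12, -424, Add(-647, -529)))) = Add(117393, Mul(-1, Mul(12, -424, -1176))) = Add(117393, Mul(-1, 5983488)) = Add(117393, -5983488) = -5866095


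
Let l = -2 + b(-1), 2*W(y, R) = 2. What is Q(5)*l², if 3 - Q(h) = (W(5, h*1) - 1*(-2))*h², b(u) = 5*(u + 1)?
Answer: -288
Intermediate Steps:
W(y, R) = 1 (W(y, R) = (½)*2 = 1)
b(u) = 5 + 5*u (b(u) = 5*(1 + u) = 5 + 5*u)
Q(h) = 3 - 3*h² (Q(h) = 3 - (1 - 1*(-2))*h² = 3 - (1 + 2)*h² = 3 - 3*h²)
l = -2 (l = -2 + (5 + 5*(-1)) = -2 + (5 - 5) = -2 + 0 = -2)
Q(5)*l² = (3 - 3*5²)*(-2)² = (3 - 3*25)*4 = (3 - 75)*4 = -72*4 = -288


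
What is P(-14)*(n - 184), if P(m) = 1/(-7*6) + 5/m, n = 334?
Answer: -400/7 ≈ -57.143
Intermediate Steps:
P(m) = -1/42 + 5/m (P(m) = -⅐*⅙ + 5/m = -1/42 + 5/m)
P(-14)*(n - 184) = ((1/42)*(210 - 1*(-14))/(-14))*(334 - 184) = ((1/42)*(-1/14)*(210 + 14))*150 = ((1/42)*(-1/14)*224)*150 = -8/21*150 = -400/7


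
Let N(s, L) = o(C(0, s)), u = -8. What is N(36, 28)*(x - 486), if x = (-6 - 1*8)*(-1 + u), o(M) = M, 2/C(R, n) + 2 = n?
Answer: -360/17 ≈ -21.176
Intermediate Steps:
C(R, n) = 2/(-2 + n)
N(s, L) = 2/(-2 + s)
x = 126 (x = (-6 - 1*8)*(-1 - 8) = (-6 - 8)*(-9) = -14*(-9) = 126)
N(36, 28)*(x - 486) = (2/(-2 + 36))*(126 - 486) = (2/34)*(-360) = (2*(1/34))*(-360) = (1/17)*(-360) = -360/17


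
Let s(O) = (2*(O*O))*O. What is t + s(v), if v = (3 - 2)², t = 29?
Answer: 31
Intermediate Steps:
v = 1 (v = 1² = 1)
s(O) = 2*O³ (s(O) = (2*O²)*O = 2*O³)
t + s(v) = 29 + 2*1³ = 29 + 2*1 = 29 + 2 = 31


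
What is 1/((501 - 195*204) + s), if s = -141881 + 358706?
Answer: 1/177546 ≈ 5.6323e-6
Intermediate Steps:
s = 216825
1/((501 - 195*204) + s) = 1/((501 - 195*204) + 216825) = 1/((501 - 39780) + 216825) = 1/(-39279 + 216825) = 1/177546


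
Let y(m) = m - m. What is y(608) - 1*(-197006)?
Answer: 197006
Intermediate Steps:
y(m) = 0
y(608) - 1*(-197006) = 0 - 1*(-197006) = 0 + 197006 = 197006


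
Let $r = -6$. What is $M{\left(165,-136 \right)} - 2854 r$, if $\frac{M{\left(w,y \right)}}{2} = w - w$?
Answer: $17124$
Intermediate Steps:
$M{\left(w,y \right)} = 0$ ($M{\left(w,y \right)} = 2 \left(w - w\right) = 2 \cdot 0 = 0$)
$M{\left(165,-136 \right)} - 2854 r = 0 - -17124 = 0 + 17124 = 17124$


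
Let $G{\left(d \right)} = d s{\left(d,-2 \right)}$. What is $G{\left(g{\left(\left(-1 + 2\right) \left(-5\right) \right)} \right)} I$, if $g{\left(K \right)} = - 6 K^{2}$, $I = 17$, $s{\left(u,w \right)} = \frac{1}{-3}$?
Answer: $850$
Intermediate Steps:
$s{\left(u,w \right)} = - \frac{1}{3}$
$G{\left(d \right)} = - \frac{d}{3}$ ($G{\left(d \right)} = d \left(- \frac{1}{3}\right) = - \frac{d}{3}$)
$G{\left(g{\left(\left(-1 + 2\right) \left(-5\right) \right)} \right)} I = - \frac{\left(-6\right) \left(\left(-1 + 2\right) \left(-5\right)\right)^{2}}{3} \cdot 17 = - \frac{\left(-6\right) \left(1 \left(-5\right)\right)^{2}}{3} \cdot 17 = - \frac{\left(-6\right) \left(-5\right)^{2}}{3} \cdot 17 = - \frac{\left(-6\right) 25}{3} \cdot 17 = \left(- \frac{1}{3}\right) \left(-150\right) 17 = 50 \cdot 17 = 850$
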